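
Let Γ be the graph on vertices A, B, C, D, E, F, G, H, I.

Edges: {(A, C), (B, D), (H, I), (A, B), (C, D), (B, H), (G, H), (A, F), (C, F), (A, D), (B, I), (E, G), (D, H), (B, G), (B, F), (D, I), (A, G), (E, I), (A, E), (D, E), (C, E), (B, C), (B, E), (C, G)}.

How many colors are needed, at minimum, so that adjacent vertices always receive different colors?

5

A, B, C, D, E are pairwise adjacent (a clique of size 5), so at least 5 colors are needed.
5 colors suffice: color 1 → {B}; color 2 → {A, I}; color 3 → {D, F, G}; color 4 → {E, H}; color 5 → {C}. Each edge has distinct colors on its endpoints.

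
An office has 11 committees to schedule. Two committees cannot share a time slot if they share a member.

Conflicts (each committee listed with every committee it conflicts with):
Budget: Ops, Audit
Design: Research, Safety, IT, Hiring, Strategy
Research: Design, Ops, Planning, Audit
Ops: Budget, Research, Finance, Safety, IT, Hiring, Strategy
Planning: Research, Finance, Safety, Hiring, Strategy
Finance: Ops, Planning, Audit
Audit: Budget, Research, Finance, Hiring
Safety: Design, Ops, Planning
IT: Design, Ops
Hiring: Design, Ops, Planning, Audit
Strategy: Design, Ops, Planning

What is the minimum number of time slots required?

2

Planning and Strategy conflict, so at least 2 time slots are needed.
2 time slots suffice: time slot 1 → {Design, Ops, Planning, Audit}; time slot 2 → {Budget, Research, Finance, Safety, IT, Hiring, Strategy}. Every pair that conflicts lands in different time slots.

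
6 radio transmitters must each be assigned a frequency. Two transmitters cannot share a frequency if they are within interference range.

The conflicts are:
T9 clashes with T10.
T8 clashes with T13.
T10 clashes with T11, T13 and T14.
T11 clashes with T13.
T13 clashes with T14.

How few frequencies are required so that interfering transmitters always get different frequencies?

3

T10, T13, T14 are mutually in conflict, so at least 3 frequencies are needed.
3 frequencies suffice: frequency 1 → {T8, T10}; frequency 2 → {T9, T13}; frequency 3 → {T11, T14}. Every pair that conflicts lands in different frequencies.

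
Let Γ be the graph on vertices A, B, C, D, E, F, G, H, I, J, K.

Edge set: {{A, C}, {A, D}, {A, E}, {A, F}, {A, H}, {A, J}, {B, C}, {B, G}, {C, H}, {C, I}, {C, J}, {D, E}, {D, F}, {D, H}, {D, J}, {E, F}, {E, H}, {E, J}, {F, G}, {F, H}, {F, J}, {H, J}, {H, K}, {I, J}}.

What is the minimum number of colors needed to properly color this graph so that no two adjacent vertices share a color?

A, D, E, F, H, J are pairwise adjacent (a clique of size 6), so at least 6 colors are needed.
6 colors suffice: color 1 → {B, J, K}; color 2 → {G, H, I}; color 3 → {A}; color 4 → {C, F}; color 5 → {D}; color 6 → {E}. No two adjacent vertices share a color.

6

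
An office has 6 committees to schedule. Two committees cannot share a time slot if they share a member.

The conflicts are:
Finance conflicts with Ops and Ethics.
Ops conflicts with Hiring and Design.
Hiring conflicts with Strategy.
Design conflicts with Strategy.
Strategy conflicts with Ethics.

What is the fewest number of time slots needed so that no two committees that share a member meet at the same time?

3

The cycle Strategy-Design-Ops-Finance-Ethics-Strategy has odd length 5, so it cannot be 2-colored; at least 3 time slots are needed.
Using 3 time slots: Finance=3, Ops=1, Hiring=2, Design=2, Strategy=1, Ethics=2. Every pair that conflicts lands in different time slots.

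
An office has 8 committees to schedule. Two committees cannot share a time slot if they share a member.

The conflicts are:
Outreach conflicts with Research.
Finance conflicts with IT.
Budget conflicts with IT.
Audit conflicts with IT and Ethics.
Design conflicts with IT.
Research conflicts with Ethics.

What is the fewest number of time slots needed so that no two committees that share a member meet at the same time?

Design and IT conflict, so at least 2 time slots are needed.
2 time slots suffice: time slot 1 → {Outreach, IT, Ethics}; time slot 2 → {Finance, Budget, Audit, Design, Research}. No two conflicting committees share a time slot.

2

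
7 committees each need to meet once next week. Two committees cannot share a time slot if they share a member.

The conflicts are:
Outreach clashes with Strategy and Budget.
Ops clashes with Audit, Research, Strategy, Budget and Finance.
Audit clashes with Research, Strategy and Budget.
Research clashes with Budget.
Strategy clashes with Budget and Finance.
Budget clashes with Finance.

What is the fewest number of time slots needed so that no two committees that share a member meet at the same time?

Ops, Strategy, Budget, Finance pairwise conflict, so at least 4 time slots are needed.
4 time slots suffice: time slot 1 → {Budget}; time slot 2 → {Research, Strategy}; time slot 3 → {Outreach, Ops}; time slot 4 → {Audit, Finance}. Every pair that conflicts lands in different time slots.

4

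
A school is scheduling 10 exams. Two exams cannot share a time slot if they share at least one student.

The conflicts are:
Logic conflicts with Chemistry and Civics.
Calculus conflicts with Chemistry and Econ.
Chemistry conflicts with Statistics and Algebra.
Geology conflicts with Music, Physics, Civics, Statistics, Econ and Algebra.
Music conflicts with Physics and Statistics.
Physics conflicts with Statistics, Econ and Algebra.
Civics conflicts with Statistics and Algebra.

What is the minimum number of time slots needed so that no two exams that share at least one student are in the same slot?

Geology, Music, Physics, Statistics all conflict with each other, so at least 4 time slots are needed.
4 time slots suffice: time slot 1 → {Chemistry, Geology}; time slot 2 → {Logic, Statistics, Econ, Algebra}; time slot 3 → {Calculus, Physics, Civics}; time slot 4 → {Music}. No two conflicting exams share a time slot.

4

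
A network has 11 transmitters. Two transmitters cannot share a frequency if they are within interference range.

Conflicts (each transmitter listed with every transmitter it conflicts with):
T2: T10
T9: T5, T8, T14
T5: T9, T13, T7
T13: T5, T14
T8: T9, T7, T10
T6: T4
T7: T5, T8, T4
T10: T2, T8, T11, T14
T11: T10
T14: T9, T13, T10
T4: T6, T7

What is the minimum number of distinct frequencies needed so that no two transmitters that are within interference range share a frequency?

2

T5 and T13 conflict, so at least 2 frequencies are needed.
2 frequencies suffice: frequency 1 → {T9, T13, T6, T7, T10}; frequency 2 → {T2, T5, T8, T11, T14, T4}. Each listed conflict is separated.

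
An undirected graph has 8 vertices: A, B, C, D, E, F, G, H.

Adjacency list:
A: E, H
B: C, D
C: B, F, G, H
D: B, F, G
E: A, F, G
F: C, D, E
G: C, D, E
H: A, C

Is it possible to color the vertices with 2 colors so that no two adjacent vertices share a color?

The cycle H-C-F-E-A-H has odd length 5, so it cannot be 2-colored; at least 3 colors are needed.
So 2 colors are not enough.

No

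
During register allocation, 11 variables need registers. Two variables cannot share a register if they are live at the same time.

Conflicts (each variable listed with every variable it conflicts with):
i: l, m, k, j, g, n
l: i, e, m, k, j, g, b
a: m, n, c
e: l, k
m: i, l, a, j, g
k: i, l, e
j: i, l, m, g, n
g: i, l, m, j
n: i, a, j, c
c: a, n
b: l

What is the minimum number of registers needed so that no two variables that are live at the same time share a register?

5

i, l, m, j, g are mutually in conflict, so at least 5 registers are needed.
5 registers suffice: register 1 → {l, n}; register 2 → {i, a, e, b}; register 3 → {k, j, c}; register 4 → {m}; register 5 → {g}. Every pair that conflicts lands in different registers.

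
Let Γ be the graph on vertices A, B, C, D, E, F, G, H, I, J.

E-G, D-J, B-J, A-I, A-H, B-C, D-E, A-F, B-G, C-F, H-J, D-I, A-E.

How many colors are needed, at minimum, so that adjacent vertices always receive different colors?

The cycle H-J-D-I-A-H has odd length 5, so it cannot be 2-colored; at least 3 colors are needed.
3 colors suffice: color 1 → {A, B, D}; color 2 → {E, F, I, J}; color 3 → {C, G, H}. Each edge has distinct colors on its endpoints.

3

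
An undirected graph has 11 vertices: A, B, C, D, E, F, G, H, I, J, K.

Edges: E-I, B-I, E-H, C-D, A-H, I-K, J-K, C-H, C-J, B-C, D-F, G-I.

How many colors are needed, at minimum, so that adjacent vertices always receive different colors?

The cycle K-J-C-B-I-K has odd length 5, so it cannot be 2-colored; at least 3 colors are needed.
One proper 3-coloring: A=red, B=blue, C=red, D=blue, E=green, F=red, G=blue, H=blue, I=red, J=green, K=blue. Every edge joins two different colors.

3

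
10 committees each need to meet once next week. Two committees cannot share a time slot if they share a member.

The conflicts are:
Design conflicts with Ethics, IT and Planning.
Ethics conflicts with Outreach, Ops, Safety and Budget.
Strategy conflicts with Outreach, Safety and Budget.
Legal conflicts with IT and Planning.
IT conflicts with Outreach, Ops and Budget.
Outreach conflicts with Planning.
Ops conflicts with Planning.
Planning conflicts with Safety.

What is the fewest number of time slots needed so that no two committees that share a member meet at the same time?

Design and IT conflict, so at least 2 time slots are needed.
2 time slots suffice: time slot 1 → {Ethics, Strategy, IT, Planning}; time slot 2 → {Design, Legal, Outreach, Ops, Safety, Budget}. Every pair that conflicts lands in different time slots.

2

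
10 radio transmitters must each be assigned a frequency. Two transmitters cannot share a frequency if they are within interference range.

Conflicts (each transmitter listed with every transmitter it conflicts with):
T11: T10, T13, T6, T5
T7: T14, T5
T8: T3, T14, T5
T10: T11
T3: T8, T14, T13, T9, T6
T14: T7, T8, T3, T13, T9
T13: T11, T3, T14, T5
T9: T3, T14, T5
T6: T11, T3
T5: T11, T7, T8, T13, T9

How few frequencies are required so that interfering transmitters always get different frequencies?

3

T3, T14, T9 pairwise conflict, so at least 3 frequencies are needed.
Using 3 frequencies: T11=2, T7=3, T8=3, T10=1, T3=1, T14=2, T13=3, T9=3, T6=3, T5=1. No two conflicting transmitters share a frequency.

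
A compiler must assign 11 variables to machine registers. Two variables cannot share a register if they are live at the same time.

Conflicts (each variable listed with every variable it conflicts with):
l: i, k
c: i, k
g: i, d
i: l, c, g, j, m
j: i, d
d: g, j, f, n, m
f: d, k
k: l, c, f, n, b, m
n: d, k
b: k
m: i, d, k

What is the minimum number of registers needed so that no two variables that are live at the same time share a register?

2

i and m conflict, so at least 2 registers are needed.
2 registers suffice: register 1 → {i, d, k}; register 2 → {l, c, g, j, f, n, b, m}. Every pair that conflicts lands in different registers.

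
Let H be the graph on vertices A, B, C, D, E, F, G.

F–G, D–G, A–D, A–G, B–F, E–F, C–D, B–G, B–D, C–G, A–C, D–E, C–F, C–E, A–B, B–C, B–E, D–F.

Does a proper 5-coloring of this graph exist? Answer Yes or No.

Yes

The chromatic number is 5. A, B, C, D, G are mutually adjacent (a clique of size 5), so at least 5 colors are needed.
5 colors suffice: color red → {C}; color blue → {D}; color green → {B}; color yellow → {A, F}; color purple → {E, G}.
That is already a proper 5-coloring.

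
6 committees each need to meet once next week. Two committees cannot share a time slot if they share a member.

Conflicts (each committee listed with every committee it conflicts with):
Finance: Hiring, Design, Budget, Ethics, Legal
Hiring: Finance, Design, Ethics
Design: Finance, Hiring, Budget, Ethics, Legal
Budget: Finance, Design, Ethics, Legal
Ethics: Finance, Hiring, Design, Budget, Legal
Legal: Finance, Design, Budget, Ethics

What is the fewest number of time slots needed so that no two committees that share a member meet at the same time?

5

Finance, Design, Budget, Ethics, Legal all conflict with each other, so at least 5 time slots are needed.
5 time slots suffice: Finance=3, Hiring=4, Design=2, Budget=4, Ethics=1, Legal=5. Every pair that conflicts lands in different time slots.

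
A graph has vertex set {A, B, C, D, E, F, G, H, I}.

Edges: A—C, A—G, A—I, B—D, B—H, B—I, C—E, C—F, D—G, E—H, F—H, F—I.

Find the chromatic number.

The cycle A-I-B-D-G-A has odd length 5, so it cannot be 2-colored; at least 3 colors are needed.
A valid assignment using 3 colors: A=1, B=1, C=2, D=3, E=1, F=1, G=2, H=2, I=2. Every edge joins two different colors.

3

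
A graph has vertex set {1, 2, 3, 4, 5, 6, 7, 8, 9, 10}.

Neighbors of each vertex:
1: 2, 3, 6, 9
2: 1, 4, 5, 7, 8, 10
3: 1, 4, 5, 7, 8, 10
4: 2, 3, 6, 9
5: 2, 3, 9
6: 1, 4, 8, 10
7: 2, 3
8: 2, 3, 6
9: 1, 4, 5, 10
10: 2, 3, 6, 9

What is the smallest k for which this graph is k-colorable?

2

2 and 10 are adjacent, so at least 2 colors are needed.
2 colors suffice: 1=blue, 2=red, 3=red, 4=blue, 5=blue, 6=red, 7=blue, 8=blue, 9=red, 10=blue. No two adjacent vertices share a color.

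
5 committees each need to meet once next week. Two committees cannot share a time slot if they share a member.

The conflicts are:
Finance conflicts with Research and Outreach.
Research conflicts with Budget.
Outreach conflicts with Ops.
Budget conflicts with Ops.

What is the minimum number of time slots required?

3

The cycle Research-Budget-Ops-Outreach-Finance-Research has odd length 5, so it cannot be 2-colored; at least 3 time slots are needed.
Using 3 time slots: Finance=1, Research=3, Outreach=2, Budget=2, Ops=1. Each listed conflict is separated.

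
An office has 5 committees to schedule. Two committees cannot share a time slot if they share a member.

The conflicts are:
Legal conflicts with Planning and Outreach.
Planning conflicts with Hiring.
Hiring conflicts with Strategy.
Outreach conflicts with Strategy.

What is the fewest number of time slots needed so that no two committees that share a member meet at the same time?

The cycle Outreach-Legal-Planning-Hiring-Strategy-Outreach has odd length 5, so it cannot be 2-colored; at least 3 time slots are needed.
3 time slots suffice: time slot 1 → {Planning, Strategy}; time slot 2 → {Legal, Hiring}; time slot 3 → {Outreach}. Each listed conflict is separated.

3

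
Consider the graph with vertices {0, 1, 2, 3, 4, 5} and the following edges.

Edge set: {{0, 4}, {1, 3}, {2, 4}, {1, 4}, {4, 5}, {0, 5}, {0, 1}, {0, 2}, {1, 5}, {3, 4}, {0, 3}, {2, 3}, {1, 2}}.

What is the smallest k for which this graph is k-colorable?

0, 1, 2, 3, 4 form a clique, so at least 5 colors are needed.
5 colors suffice: color a → {1}; color b → {0}; color c → {4}; color d → {2, 5}; color e → {3}. Every edge joins two different colors.

5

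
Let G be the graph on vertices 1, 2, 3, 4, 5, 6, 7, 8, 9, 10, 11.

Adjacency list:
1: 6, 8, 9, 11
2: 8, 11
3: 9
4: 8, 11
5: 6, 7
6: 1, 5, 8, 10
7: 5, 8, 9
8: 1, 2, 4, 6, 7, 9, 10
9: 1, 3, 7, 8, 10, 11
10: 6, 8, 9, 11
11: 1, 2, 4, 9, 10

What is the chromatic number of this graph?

3

1, 6, 8 are pairwise adjacent, so at least 3 colors are needed.
3 colors suffice: 1=green, 2=blue, 3=red, 4=blue, 5=red, 6=blue, 7=green, 8=red, 9=blue, 10=green, 11=red. No two adjacent vertices share a color.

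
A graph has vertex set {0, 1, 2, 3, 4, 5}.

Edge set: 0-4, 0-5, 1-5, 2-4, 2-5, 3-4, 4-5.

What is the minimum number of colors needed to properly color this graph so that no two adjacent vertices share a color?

3

0, 4, 5 are pairwise adjacent, so at least 3 colors are needed.
3 colors suffice: color red → {3, 5}; color blue → {1, 4}; color green → {0, 2}. Each edge has distinct colors on its endpoints.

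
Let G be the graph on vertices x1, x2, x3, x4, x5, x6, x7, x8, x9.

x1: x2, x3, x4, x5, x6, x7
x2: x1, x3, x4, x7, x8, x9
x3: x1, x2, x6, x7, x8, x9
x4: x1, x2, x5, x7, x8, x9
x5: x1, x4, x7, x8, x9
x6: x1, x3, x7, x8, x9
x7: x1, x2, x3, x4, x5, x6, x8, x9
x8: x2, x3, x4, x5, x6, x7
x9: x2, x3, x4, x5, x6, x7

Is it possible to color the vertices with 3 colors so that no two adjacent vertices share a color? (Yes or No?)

x1, x2, x4, x7 are pairwise adjacent (a clique of size 4), so at least 4 colors are needed.
So 3 colors are not enough.

No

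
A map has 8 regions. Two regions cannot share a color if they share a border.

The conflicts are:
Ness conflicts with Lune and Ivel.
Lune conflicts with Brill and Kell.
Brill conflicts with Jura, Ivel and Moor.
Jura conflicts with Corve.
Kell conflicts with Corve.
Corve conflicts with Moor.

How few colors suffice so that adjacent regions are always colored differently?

The cycle Lune-Kell-Corve-Moor-Brill-Lune has odd length 5, so it cannot be 2-colored; at least 3 colors are needed.
3 colors suffice: color 1 → {Ness, Brill, Corve}; color 2 → {Lune, Jura, Ivel, Moor}; color 3 → {Kell}. Each listed conflict is separated.

3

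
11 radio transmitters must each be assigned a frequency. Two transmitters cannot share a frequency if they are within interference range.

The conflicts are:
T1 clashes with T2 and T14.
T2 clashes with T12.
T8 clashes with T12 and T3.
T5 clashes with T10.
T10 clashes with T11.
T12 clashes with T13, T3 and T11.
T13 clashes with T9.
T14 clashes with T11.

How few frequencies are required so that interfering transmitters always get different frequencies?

3

T8, T12, T3 all conflict with each other, so at least 3 frequencies are needed.
A valid assignment using 3 frequencies: T1=3, T2=2, T8=2, T5=2, T10=1, T12=1, T13=2, T9=1, T3=3, T14=1, T11=2. Each listed conflict is separated.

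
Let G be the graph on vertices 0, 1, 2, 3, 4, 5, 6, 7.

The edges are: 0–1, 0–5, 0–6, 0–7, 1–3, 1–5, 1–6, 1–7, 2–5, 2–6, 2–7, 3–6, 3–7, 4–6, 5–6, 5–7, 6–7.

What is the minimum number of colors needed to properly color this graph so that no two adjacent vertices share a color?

5

0, 1, 5, 6, 7 form a clique, so at least 5 colors are needed.
A valid assignment using 5 colors: 0=e, 1=d, 2=d, 3=c, 4=b, 5=c, 6=a, 7=b. Each edge has distinct colors on its endpoints.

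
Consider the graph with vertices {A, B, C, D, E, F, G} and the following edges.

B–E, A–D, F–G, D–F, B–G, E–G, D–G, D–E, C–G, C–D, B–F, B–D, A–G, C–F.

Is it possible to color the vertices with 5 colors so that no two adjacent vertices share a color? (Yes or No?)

Yes

The chromatic number is 4. B, D, E, G are mutually adjacent (a clique of size 4), so at least 4 colors are needed.
4 colors suffice: color 1 → {G}; color 2 → {D}; color 3 → {A, E, F}; color 4 → {B, C}.
Since 5 ≥ 4, a proper 5-coloring certainly exists.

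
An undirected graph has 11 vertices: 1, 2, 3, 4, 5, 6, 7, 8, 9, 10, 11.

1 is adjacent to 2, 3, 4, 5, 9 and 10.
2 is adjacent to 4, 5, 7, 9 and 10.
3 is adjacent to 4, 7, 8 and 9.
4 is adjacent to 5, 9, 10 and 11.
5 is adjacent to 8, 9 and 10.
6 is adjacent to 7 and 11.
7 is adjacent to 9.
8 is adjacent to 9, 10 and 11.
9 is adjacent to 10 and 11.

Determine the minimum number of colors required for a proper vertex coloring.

6

1, 2, 4, 5, 9, 10 are mutually adjacent (a clique of size 6), so at least 6 colors are needed.
A valid assignment using 6 colors: 1=e, 2=d, 3=c, 4=b, 5=f, 6=a, 7=b, 8=b, 9=a, 10=c, 11=c. Each edge has distinct colors on its endpoints.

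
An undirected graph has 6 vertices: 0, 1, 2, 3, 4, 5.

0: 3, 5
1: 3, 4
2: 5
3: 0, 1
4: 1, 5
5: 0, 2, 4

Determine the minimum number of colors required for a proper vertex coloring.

3

The cycle 1-3-0-5-4-1 has odd length 5, so it cannot be 2-colored; at least 3 colors are needed.
3 colors suffice: color a → {3, 5}; color b → {0, 1, 2}; color c → {4}. Each edge has distinct colors on its endpoints.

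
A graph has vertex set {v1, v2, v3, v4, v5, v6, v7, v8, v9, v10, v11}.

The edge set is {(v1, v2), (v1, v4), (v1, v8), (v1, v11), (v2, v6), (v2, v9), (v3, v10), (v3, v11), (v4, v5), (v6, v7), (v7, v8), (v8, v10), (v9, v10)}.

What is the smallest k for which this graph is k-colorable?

3

The cycle v1-v2-v9-v10-v8-v1 has odd length 5, so it cannot be 2-colored; at least 3 colors are needed.
A valid assignment using 3 colors: v1=1, v2=2, v3=2, v4=2, v5=1, v6=3, v7=1, v8=2, v9=3, v10=1, v11=3. Every edge joins two different colors.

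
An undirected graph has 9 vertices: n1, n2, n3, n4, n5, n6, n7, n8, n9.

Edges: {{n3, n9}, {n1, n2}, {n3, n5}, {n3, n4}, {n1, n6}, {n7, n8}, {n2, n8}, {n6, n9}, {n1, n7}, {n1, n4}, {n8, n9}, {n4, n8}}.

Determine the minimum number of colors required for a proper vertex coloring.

The cycle n2-n8-n9-n6-n1-n2 has odd length 5, so it cannot be 2-colored; at least 3 colors are needed.
One proper 3-coloring: n1=red, n2=blue, n3=red, n4=blue, n5=blue, n6=green, n7=blue, n8=red, n9=blue. No two adjacent vertices share a color.

3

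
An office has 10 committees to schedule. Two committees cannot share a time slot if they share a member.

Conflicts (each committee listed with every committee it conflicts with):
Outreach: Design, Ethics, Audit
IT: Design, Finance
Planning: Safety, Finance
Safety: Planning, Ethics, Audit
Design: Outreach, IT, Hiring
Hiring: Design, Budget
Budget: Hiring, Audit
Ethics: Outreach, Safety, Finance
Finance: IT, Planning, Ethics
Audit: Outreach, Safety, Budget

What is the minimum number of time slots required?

3

The cycle Design-Hiring-Budget-Audit-Outreach-Design has odd length 5, so it cannot be 2-colored; at least 3 time slots are needed.
3 time slots suffice: time slot 1 → {Planning, Design, Ethics, Audit}; time slot 2 → {Outreach, Safety, Budget, Finance}; time slot 3 → {IT, Hiring}. No two conflicting committees share a time slot.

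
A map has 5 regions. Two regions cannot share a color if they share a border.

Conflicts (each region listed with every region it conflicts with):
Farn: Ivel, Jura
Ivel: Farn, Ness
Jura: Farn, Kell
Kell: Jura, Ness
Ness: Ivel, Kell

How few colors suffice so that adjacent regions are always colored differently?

The cycle Farn-Jura-Kell-Ness-Ivel-Farn has odd length 5, so it cannot be 2-colored; at least 3 colors are needed.
3 colors suffice: color 1 → {Farn, Kell}; color 2 → {Jura, Ness}; color 3 → {Ivel}. No two conflicting regions share a color.

3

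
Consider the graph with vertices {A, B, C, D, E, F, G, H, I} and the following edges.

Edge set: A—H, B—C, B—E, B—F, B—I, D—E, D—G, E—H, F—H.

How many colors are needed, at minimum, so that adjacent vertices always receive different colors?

2

A and H are adjacent, so at least 2 colors are needed.
2 colors suffice: A=2, B=1, C=2, D=1, E=2, F=2, G=2, H=1, I=2. Every edge joins two different colors.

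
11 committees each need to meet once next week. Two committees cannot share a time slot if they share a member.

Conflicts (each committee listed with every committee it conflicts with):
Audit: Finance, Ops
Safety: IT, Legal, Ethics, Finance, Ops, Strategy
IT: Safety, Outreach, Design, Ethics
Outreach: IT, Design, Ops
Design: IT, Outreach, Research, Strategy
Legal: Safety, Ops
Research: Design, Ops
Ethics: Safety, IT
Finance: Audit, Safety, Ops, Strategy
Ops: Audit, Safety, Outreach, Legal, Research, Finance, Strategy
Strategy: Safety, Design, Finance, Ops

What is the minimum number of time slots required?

Safety, Finance, Ops, Strategy are mutually in conflict, so at least 4 time slots are needed.
4 time slots suffice: time slot 1 → {IT, Ops}; time slot 2 → {Audit, Safety, Design}; time slot 3 → {Outreach, Legal, Research, Ethics, Finance}; time slot 4 → {Strategy}. Each listed conflict is separated.

4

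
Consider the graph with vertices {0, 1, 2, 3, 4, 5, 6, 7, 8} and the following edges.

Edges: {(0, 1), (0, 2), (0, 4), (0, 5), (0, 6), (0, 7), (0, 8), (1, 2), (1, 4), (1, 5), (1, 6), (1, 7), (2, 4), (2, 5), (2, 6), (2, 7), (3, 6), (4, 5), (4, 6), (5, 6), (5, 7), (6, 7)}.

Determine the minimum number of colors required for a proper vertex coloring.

0, 1, 2, 5, 6, 7 are mutually adjacent (a clique of size 6), so at least 6 colors are needed.
6 colors suffice: color a → {6, 8}; color b → {0, 3}; color c → {1}; color d → {2}; color e → {5}; color f → {4, 7}. Every edge joins two different colors.

6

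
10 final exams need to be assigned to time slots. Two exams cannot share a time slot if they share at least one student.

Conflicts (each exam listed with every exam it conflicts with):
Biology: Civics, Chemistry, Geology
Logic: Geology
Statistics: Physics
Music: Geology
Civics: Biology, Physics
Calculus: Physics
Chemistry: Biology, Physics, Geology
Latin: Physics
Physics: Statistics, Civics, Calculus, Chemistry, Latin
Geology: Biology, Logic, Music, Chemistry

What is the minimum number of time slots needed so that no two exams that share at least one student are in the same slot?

3

Biology, Chemistry, Geology all conflict with each other, so at least 3 time slots are needed.
Using 3 time slots: Biology=3, Logic=2, Statistics=2, Music=2, Civics=2, Calculus=2, Chemistry=2, Latin=2, Physics=1, Geology=1. No two conflicting exams share a time slot.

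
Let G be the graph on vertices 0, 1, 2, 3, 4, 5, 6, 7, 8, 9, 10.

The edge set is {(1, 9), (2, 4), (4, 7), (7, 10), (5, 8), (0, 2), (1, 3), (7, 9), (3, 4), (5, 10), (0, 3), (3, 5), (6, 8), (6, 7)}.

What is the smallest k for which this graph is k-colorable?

3

The cycle 7-9-1-3-4-7 has odd length 5, so it cannot be 2-colored; at least 3 colors are needed.
3 colors suffice: color red → {2, 3, 7, 8}; color blue → {0, 1, 4, 5, 6}; color green → {9, 10}. Each edge has distinct colors on its endpoints.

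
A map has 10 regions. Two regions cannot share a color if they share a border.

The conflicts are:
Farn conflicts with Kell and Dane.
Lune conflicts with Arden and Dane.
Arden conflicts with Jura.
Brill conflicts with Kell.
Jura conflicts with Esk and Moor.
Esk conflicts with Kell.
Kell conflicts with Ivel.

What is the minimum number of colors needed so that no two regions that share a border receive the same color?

3

The cycle Jura-Arden-Lune-Dane-Farn-Kell-Esk-Jura has odd length 7, so it cannot be 2-colored; at least 3 colors are needed.
3 colors suffice: color 1 → {Jura, Kell, Dane}; color 2 → {Farn, Lune, Brill, Esk, Moor, Ivel}; color 3 → {Arden}. No two conflicting regions share a color.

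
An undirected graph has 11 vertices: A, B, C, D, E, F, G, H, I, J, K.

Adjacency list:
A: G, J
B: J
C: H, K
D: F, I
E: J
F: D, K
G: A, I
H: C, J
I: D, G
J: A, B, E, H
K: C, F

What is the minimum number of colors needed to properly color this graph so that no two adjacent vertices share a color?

The cycle I-G-A-J-H-C-K-F-D-I has odd length 9, so it cannot be 2-colored; at least 3 colors are needed.
One proper 3-coloring: A=2, B=2, C=1, D=2, E=2, F=1, G=3, H=2, I=1, J=1, K=2. Each edge has distinct colors on its endpoints.

3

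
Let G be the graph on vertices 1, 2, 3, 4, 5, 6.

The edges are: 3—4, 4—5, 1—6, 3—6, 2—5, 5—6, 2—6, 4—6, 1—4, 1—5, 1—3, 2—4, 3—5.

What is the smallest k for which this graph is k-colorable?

5

1, 3, 4, 5, 6 are mutually adjacent (a clique of size 5), so at least 5 colors are needed.
One proper 5-coloring: 1=e, 2=d, 3=d, 4=b, 5=c, 6=a. Each edge has distinct colors on its endpoints.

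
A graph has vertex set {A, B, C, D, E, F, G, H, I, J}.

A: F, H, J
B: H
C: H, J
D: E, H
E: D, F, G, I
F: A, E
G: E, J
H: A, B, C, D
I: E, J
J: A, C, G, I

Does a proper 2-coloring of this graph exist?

No

The cycle J-A-F-E-G-J has odd length 5, so it cannot be 2-colored; at least 3 colors are needed.
So 2 colors are not enough.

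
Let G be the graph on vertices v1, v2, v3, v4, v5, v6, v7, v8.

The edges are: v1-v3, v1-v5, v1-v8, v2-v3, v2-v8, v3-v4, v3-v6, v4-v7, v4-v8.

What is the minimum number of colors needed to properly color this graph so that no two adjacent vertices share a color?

2

v1 and v5 are adjacent, so at least 2 colors are needed.
2 colors suffice: color 1 → {v3, v5, v7, v8}; color 2 → {v1, v2, v4, v6}. Every edge joins two different colors.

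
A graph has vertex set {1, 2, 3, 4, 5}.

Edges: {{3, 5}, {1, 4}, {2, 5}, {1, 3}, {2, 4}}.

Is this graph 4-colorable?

Yes

The chromatic number is 3. The cycle 5-3-1-4-2-5 has odd length 5, so it cannot be 2-colored; at least 3 colors are needed.
3 colors suffice: color a → {1, 2}; color b → {3, 4}; color c → {5}.
Since 4 ≥ 3, a proper 4-coloring certainly exists.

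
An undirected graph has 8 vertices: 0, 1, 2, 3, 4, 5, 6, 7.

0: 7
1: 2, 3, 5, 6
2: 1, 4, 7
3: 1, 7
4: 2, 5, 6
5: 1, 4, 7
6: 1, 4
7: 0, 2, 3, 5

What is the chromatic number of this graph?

2

3 and 7 are adjacent, so at least 2 colors are needed.
One proper 2-coloring: 0=b, 1=a, 2=b, 3=b, 4=a, 5=b, 6=b, 7=a. No two adjacent vertices share a color.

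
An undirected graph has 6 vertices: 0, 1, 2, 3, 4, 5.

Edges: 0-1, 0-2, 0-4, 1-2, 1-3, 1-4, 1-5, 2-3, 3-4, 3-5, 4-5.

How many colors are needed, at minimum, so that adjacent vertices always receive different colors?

4

1, 3, 4, 5 are mutually adjacent (a clique of size 4), so at least 4 colors are needed.
4 colors suffice: color a → {1}; color b → {0, 3}; color c → {2, 4}; color d → {5}. No two adjacent vertices share a color.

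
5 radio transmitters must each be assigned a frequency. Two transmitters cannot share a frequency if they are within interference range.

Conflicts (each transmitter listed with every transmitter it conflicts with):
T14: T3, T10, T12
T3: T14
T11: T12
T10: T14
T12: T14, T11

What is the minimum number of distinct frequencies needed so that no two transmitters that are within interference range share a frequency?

T14 and T3 conflict, so at least 2 frequencies are needed.
2 frequencies suffice: frequency 1 → {T14, T11}; frequency 2 → {T3, T10, T12}. Each listed conflict is separated.

2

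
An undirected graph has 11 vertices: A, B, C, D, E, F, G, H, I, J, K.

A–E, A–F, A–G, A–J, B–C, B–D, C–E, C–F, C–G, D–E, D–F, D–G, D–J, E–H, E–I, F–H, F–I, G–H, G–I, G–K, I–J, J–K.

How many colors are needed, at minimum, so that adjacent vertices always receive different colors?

A and J are adjacent, so at least 2 colors are needed.
A valid assignment using 2 colors: A=2, B=1, C=2, D=2, E=1, F=1, G=1, H=2, I=2, J=1, K=2. No two adjacent vertices share a color.

2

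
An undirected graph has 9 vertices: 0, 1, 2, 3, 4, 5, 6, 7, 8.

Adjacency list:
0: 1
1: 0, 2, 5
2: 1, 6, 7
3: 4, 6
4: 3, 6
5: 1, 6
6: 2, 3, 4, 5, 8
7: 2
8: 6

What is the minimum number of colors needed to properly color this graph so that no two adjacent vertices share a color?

3

3, 4, 6 are pairwise adjacent, so at least 3 colors are needed.
One proper 3-coloring: 0=b, 1=a, 2=b, 3=b, 4=c, 5=b, 6=a, 7=a, 8=b. Every edge joins two different colors.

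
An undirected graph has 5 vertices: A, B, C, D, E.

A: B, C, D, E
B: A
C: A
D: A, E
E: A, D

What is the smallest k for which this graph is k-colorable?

A, D, E form a triangle, so at least 3 colors are needed.
3 colors suffice: color 1 → {A}; color 2 → {B, C, D}; color 3 → {E}. No two adjacent vertices share a color.

3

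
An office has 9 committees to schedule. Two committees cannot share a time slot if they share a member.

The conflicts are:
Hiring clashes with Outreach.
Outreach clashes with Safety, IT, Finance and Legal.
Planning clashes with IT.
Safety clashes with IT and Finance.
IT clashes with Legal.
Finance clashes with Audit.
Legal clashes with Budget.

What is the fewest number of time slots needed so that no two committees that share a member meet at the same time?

Outreach, Safety, Finance are mutually in conflict, so at least 3 time slots are needed.
3 time slots suffice: time slot 1 → {Outreach, Planning, Budget, Audit}; time slot 2 → {Hiring, IT, Finance}; time slot 3 → {Safety, Legal}. No two conflicting committees share a time slot.

3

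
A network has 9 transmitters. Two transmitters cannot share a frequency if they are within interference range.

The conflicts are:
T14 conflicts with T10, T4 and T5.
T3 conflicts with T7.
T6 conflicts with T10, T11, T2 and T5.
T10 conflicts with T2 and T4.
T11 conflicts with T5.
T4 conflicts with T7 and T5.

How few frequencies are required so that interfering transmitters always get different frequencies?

3

T14, T10, T4 pairwise conflict, so at least 3 frequencies are needed.
3 frequencies suffice: T14=3, T3=1, T6=1, T10=2, T11=3, T2=3, T4=1, T7=2, T5=2. Every pair that conflicts lands in different frequencies.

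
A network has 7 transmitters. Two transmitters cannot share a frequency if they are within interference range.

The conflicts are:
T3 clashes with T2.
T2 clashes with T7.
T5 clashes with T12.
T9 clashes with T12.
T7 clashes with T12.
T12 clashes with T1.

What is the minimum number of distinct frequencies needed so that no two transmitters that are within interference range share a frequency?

T3 and T2 conflict, so at least 2 frequencies are needed.
2 frequencies suffice: frequency 1 → {T2, T12}; frequency 2 → {T3, T5, T9, T7, T1}. Every pair that conflicts lands in different frequencies.

2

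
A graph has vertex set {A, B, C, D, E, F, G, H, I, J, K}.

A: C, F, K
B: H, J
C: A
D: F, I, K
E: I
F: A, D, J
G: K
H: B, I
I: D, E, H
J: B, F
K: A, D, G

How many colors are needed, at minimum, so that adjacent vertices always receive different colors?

G and K are adjacent, so at least 2 colors are needed.
A valid assignment using 2 colors: A=2, B=1, C=1, D=2, E=2, F=1, G=2, H=2, I=1, J=2, K=1. Each edge has distinct colors on its endpoints.

2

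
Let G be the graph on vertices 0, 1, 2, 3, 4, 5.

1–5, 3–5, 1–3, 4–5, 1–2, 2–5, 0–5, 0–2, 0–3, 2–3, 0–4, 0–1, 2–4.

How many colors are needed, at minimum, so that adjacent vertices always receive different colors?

0, 1, 2, 3, 5 form a clique, so at least 5 colors are needed.
One proper 5-coloring: 0=a, 1=e, 2=b, 3=d, 4=d, 5=c. No two adjacent vertices share a color.

5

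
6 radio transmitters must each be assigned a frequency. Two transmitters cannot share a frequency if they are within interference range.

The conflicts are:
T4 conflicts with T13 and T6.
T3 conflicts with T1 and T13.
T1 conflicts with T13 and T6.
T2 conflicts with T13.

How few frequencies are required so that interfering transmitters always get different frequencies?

T3, T1, T13 all conflict with each other, so at least 3 frequencies are needed.
Using 3 frequencies: T4=2, T3=3, T1=2, T2=2, T13=1, T6=1. Every pair that conflicts lands in different frequencies.

3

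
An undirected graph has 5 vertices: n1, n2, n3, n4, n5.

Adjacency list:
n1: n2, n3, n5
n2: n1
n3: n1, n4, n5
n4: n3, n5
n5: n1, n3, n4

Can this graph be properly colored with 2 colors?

No

n1, n3, n5 form a triangle, so at least 3 colors are needed.
So 2 colors are not enough.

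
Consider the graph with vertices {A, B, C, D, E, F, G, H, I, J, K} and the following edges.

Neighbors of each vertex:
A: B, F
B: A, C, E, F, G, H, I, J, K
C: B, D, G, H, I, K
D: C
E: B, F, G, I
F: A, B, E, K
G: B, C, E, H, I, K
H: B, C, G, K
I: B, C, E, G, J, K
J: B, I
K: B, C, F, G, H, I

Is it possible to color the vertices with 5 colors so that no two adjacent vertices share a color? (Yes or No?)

Yes

The chromatic number is 5. B, C, G, I, K are pairwise adjacent (a clique of size 5), so at least 5 colors are needed.
5 colors suffice: color 1 → {B, D}; color 2 → {F, H, I}; color 3 → {A, E, J, K}; color 4 → {G}; color 5 → {C}.
That is already a proper 5-coloring.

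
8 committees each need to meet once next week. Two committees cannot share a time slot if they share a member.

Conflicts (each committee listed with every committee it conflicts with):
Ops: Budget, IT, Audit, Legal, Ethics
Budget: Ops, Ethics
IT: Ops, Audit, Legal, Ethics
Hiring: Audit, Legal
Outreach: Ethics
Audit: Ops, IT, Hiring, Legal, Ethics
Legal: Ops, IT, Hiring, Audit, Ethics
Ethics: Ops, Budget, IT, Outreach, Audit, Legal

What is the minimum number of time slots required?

5

Ops, IT, Audit, Legal, Ethics all conflict with each other, so at least 5 time slots are needed.
A valid assignment using 5 time slots: Ops=4, Budget=2, IT=5, Hiring=1, Outreach=2, Audit=2, Legal=3, Ethics=1. Each listed conflict is separated.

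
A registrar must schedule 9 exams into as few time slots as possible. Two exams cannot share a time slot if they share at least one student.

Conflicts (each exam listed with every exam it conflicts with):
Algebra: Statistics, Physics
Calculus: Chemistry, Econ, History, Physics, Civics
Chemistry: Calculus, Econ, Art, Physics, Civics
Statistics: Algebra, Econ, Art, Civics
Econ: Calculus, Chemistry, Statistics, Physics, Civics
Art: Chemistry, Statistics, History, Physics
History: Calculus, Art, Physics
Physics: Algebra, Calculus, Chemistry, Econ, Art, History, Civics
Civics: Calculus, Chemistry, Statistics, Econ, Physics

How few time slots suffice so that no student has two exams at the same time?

Calculus, Chemistry, Econ, Physics, Civics are mutually in conflict, so at least 5 time slots are needed.
Using 5 time slots: Algebra=2, Calculus=5, Chemistry=2, Statistics=1, Econ=3, Art=3, History=2, Physics=1, Civics=4. No two conflicting exams share a time slot.

5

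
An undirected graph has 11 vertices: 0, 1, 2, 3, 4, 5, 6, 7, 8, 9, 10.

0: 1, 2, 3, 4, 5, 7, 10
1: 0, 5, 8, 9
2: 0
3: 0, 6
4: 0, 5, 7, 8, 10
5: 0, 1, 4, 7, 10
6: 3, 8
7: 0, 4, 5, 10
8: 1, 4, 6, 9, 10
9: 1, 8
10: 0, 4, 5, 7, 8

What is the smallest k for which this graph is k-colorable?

5

0, 4, 5, 7, 10 form a clique, so at least 5 colors are needed.
5 colors suffice: color red → {0, 8}; color blue → {1, 2, 6, 10}; color green → {3, 4, 9}; color yellow → {5}; color purple → {7}. Each edge has distinct colors on its endpoints.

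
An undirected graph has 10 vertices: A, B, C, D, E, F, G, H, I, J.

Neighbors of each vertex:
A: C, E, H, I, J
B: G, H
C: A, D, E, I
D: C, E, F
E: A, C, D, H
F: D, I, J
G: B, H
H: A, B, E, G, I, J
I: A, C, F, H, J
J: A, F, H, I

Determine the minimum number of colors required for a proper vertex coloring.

A, H, I, J form a clique, so at least 4 colors are needed.
4 colors suffice: color red → {C, F, H}; color blue → {A, B, D}; color green → {E, G, I}; color yellow → {J}. No two adjacent vertices share a color.

4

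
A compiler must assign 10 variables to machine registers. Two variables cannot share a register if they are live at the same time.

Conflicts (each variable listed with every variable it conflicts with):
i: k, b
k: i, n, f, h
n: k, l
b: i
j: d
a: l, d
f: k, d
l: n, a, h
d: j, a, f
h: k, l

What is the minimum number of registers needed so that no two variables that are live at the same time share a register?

2

n and l conflict, so at least 2 registers are needed.
A valid assignment using 2 registers: i=2, k=1, n=2, b=1, j=2, a=2, f=2, l=1, d=1, h=2. Every pair that conflicts lands in different registers.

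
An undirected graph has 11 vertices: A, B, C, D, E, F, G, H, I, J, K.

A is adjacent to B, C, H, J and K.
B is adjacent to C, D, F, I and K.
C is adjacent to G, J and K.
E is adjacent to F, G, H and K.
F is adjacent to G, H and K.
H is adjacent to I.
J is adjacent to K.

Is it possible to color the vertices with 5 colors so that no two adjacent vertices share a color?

The chromatic number is 4. A, B, C, K are mutually adjacent (a clique of size 4), so at least 4 colors are needed.
4 colors suffice: A=3, B=2, C=4, D=1, E=2, F=3, G=1, H=1, I=3, J=2, K=1.
Since 5 ≥ 4, a proper 5-coloring certainly exists.

Yes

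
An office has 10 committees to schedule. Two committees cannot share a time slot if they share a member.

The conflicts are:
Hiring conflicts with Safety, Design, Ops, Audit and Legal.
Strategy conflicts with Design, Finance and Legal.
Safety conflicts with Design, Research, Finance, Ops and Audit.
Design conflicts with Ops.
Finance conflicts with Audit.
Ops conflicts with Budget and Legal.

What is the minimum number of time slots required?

Hiring, Safety, Design, Ops all conflict with each other, so at least 4 time slots are needed.
4 time slots suffice: time slot 1 → {Safety, Budget, Legal}; time slot 2 → {Hiring, Strategy, Research}; time slot 3 → {Ops, Audit}; time slot 4 → {Design, Finance}. Every pair that conflicts lands in different time slots.

4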